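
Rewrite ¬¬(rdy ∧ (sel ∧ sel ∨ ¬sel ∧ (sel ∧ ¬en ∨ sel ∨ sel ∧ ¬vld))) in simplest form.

rdy ∧ sel

¬¬(rdy ∧ (sel ∧ sel ∨ ¬sel ∧ (sel ∧ ¬en ∨ sel ∨ sel ∧ ¬vld)))
= ¬¬(rdy ∧ (sel ∧ sel ∨ ¬sel ∧ (sel ∨ sel ∧ ¬vld)))   (absorption)
= ¬¬(rdy ∧ (sel ∧ sel ∨ ¬sel ∧ sel))   (absorption)
= ¬¬(rdy ∧ sel)   (distribution)
= rdy ∧ sel   (double negation)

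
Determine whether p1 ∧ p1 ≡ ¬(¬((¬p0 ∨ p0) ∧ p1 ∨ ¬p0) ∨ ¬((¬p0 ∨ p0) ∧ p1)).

Yes

E1: p1 ∧ p1
    = p1   [idempotence]
E2: ¬(¬((¬p0 ∨ p0) ∧ p1 ∨ ¬p0) ∨ ¬((¬p0 ∨ p0) ∧ p1))
    = ((¬p0 ∨ p0) ∧ p1 ∨ ¬p0) ∧ (¬p0 ∨ p0) ∧ p1   [De Morgan]
    = (¬p0 ∨ p0) ∧ p1   [absorption]
    = p1   [complement / identity]
Both reduce to p1, so they are equivalent.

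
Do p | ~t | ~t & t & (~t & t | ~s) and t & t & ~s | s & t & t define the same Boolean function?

E1: p | ~t | ~t & t & (~t & t | ~s)
    = p | ~t | ~t & t
    = p | ~t
E2: t & t & ~s | s & t & t
    = (t & ~s | s & t) & t
    = t & t
    = t
These differ: at p=1, s=0, t=0, E1 = 1 but E2 = 0.

No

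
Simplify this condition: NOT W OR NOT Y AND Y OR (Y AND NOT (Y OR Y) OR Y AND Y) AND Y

NOT W OR Y

NOT W OR NOT Y AND Y OR (Y AND NOT (Y OR Y) OR Y AND Y) AND Y
= NOT W OR NOT Y AND Y OR (Y AND NOT Y OR Y AND Y) AND Y   (idempotence)
= NOT W OR NOT Y AND Y OR Y AND Y   (distribution)
= NOT W OR Y   (distribution)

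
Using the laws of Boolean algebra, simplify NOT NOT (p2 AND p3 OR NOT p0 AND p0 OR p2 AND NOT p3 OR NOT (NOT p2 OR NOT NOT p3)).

p2

NOT NOT (p2 AND p3 OR NOT p0 AND p0 OR p2 AND NOT p3 OR NOT (NOT p2 OR NOT NOT p3))
= NOT NOT (p2 AND p3 OR p2 AND NOT p3 OR NOT (NOT p2 OR NOT NOT p3))   (complement / identity)
= NOT NOT (p2 AND p3 OR p2 AND NOT p3 OR p2 AND NOT p3)   (De Morgan)
= NOT NOT (p2 AND p3 OR p2 AND NOT p3)   (idempotence)
= NOT NOT p2   (distribution)
= p2   (double negation)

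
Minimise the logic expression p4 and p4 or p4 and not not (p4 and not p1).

p4 and p4 or p4 and not not (p4 and not p1)
= p4 and p4 or p4 and p4 and not p1   — double negation
= (p4 or p4 and not p1) and p4   — distribution
= p4 and p4   — absorption
= p4   — idempotence

p4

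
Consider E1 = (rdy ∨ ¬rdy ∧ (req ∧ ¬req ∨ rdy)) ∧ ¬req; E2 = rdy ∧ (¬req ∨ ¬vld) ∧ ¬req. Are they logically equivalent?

E1: (rdy ∨ ¬rdy ∧ (req ∧ ¬req ∨ rdy)) ∧ ¬req
    = (rdy ∨ ¬rdy ∧ rdy) ∧ ¬req   — complement / identity
    = rdy ∧ ¬req   — complement / identity
E2: rdy ∧ (¬req ∨ ¬vld) ∧ ¬req
    = rdy ∧ ¬req   — absorption
Both reduce to rdy ∧ ¬req, so they are equivalent.

Yes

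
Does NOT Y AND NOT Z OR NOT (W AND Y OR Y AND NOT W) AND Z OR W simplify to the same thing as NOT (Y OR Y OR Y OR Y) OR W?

Yes

E1: NOT Y AND NOT Z OR NOT (W AND Y OR Y AND NOT W) AND Z OR W
    = NOT Y AND NOT Z OR NOT Y AND Z OR W   — distribution
    = NOT Y OR W   — distribution
E2: NOT (Y OR Y OR Y OR Y) OR W
    = NOT (Y OR Y) OR W   — idempotence
    = NOT Y OR W   — idempotence
Both reduce to NOT Y OR W, so they are equivalent.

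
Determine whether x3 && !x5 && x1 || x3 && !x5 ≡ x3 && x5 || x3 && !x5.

No

E1: x3 && !x5 && x1 || x3 && !x5
    = x3 && !x5
E2: x3 && x5 || x3 && !x5
    = x3
These differ: at x1=1, x3=1, x5=1, E1 = 0 but E2 = 1.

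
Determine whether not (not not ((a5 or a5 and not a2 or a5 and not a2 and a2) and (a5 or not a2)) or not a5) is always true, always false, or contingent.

not (not not ((a5 or a5 and not a2 or a5 and not a2 and a2) and (a5 or not a2)) or not a5)
= not (not not ((a5 or a5 and not a2) and (a5 or not a2)) or not a5)   — absorption
= not (not not (a5 and (a5 or not a2)) or not a5)   — absorption
= not (not not a5 or not a5)   — absorption
= not a5 and a5   — De Morgan
= False   — complement

always false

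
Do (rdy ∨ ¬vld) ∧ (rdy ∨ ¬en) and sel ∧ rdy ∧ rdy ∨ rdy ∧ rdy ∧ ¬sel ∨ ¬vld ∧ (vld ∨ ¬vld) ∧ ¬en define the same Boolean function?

Yes

E1: (rdy ∨ ¬vld) ∧ (rdy ∨ ¬en)
    = rdy ∨ ¬vld ∧ ¬en   [distribution]
E2: sel ∧ rdy ∧ rdy ∨ rdy ∧ rdy ∧ ¬sel ∨ ¬vld ∧ (vld ∨ ¬vld) ∧ ¬en
    = rdy ∧ rdy ∨ ¬vld ∧ (vld ∨ ¬vld) ∧ ¬en   [distribution]
    = rdy ∧ rdy ∨ ¬vld ∧ ¬en   [complement / identity]
    = rdy ∨ ¬vld ∧ ¬en   [idempotence]
Both reduce to rdy ∨ ¬vld ∧ ¬en, so they are equivalent.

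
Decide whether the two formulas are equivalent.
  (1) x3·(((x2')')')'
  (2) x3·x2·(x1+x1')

Yes

E1: x3·(((x2')')')'
    = x3·(x2')'   [double negation]
    = x3·x2   [double negation]
E2: x3·x2·(x1+x1')
    = x3·x2   [complement / identity]
Both reduce to x3·x2, so they are equivalent.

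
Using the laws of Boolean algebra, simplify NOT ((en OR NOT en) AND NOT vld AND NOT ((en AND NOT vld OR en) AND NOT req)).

NOT ((en OR NOT en) AND NOT vld AND NOT ((en AND NOT vld OR en) AND NOT req))
= NOT (NOT vld AND NOT ((en AND NOT vld OR en) AND NOT req))   [complement / identity]
= vld OR (en AND NOT vld OR en) AND NOT req   [De Morgan]
= vld OR en AND NOT req   [absorption]

vld OR en AND NOT req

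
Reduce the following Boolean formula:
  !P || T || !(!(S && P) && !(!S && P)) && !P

!P || T

!P || T || !(!(S && P) && !(!S && P)) && !P
= !P || T || (S && P || !S && P) && !P   [De Morgan]
= !P || T || P && !P   [distribution]
= !P || T   [complement / identity]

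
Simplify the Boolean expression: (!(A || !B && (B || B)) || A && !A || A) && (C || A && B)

C || A && B

(!(A || !B && (B || B)) || A && !A || A) && (C || A && B)
= (!(A || !B && (B || B)) || A) && (C || A && B)   — complement / identity
= (!(A || !B && B) || A) && (C || A && B)   — idempotence
= (!A || A) && (C || A && B)   — complement / identity
= C || A && B   — complement / identity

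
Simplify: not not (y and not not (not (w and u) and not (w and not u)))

not not (y and not not (not (w and u) and not (w and not u)))
= not not (y and not (w and u or w and not u))   [De Morgan]
= not not (y and not w)   [distribution]
= y and not w   [double negation]

y and not w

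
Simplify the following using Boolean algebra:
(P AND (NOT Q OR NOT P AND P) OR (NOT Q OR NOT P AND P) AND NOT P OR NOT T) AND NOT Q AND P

NOT Q AND P

(P AND (NOT Q OR NOT P AND P) OR (NOT Q OR NOT P AND P) AND NOT P OR NOT T) AND NOT Q AND P
= (NOT Q OR NOT P AND P OR NOT T) AND NOT Q AND P   — distribution
= (NOT Q OR NOT T) AND NOT Q AND P   — complement / identity
= NOT Q AND P   — absorption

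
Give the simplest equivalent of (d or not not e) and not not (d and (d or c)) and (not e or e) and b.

(d or not not e) and not not (d and (d or c)) and (not e or e) and b
= (d or not not e) and not not (d and (d or c)) and b   — complement / identity
= (d or e) and not not (d and (d or c)) and b   — double negation
= (d or e) and not not d and b   — absorption
= (d or e) and d and b   — double negation
= d and b   — absorption

d and b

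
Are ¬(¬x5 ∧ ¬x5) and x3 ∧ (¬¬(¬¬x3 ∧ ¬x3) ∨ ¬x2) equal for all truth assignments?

No

E1: ¬(¬x5 ∧ ¬x5)
    = x5 ∨ x5   [De Morgan]
    = x5   [idempotence]
E2: x3 ∧ (¬¬(¬¬x3 ∧ ¬x3) ∨ ¬x2)
    = x3 ∧ (¬¬x3 ∧ ¬x3 ∨ ¬x2)   [double negation]
    = x3 ∧ (x3 ∧ ¬x3 ∨ ¬x2)   [double negation]
    = x3 ∧ ¬x2   [complement / identity]
These differ: at x2=0, x3=0, x5=1, E1 = 1 but E2 = 0.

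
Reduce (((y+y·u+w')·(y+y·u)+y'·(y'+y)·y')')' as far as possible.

1

(((y+y·u+w')·(y+y·u)+y'·(y'+y)·y')')'
= ((y+y·u+y'·(y'+y)·y')')'   (absorption)
= ((y+y·u+y'·y')')'   (complement / identity)
= ((y+y'·y')')'   (absorption)
= ((y+y')')'   (idempotence)
= y+y'   (double negation)
= 1   (complement)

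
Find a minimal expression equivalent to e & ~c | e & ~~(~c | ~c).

e & ~c

e & ~c | e & ~~(~c | ~c)
= e & ~c | e & ~(c & c)
= e & ~c | e & ~c
= e & ~c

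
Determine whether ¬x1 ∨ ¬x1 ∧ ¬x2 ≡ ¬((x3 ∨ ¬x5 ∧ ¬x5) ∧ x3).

No

E1: ¬x1 ∨ ¬x1 ∧ ¬x2
    = ¬x1   (absorption)
E2: ¬((x3 ∨ ¬x5 ∧ ¬x5) ∧ x3)
    = ¬((x3 ∨ ¬x5) ∧ x3)   (idempotence)
    = ¬x3   (absorption)
These differ: at x1=0, x2=0, x3=1, x5=0, E1 = 1 but E2 = 0.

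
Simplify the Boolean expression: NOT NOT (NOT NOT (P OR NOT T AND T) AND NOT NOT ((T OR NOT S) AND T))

NOT NOT (NOT NOT (P OR NOT T AND T) AND NOT NOT ((T OR NOT S) AND T))
= NOT NOT (NOT NOT (P OR NOT T AND T) AND NOT NOT T)   — absorption
= NOT NOT (NOT NOT P AND NOT NOT T)   — complement / identity
= NOT (NOT P OR NOT T)   — De Morgan
= P AND T   — De Morgan

P AND T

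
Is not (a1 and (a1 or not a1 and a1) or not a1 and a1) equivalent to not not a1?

No

E1: not (a1 and (a1 or not a1 and a1) or not a1 and a1)
    = not (a1 and a1 or not a1 and a1)   (complement / identity)
    = not a1   (distribution)
E2: not not a1
    = a1   (double negation)
These differ: at a1=0, E1 = 1 but E2 = 0.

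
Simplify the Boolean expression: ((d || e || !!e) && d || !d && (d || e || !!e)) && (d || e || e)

((d || e || !!e) && d || !d && (d || e || !!e)) && (d || e || e)
= (d || e || !!e) && (d || e || e)
= (d || e || e) && (d || e || e)
= d || e || e
= d || e

d || e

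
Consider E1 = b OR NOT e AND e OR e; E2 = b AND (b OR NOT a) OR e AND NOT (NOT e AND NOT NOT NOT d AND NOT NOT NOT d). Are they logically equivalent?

E1: b OR NOT e AND e OR e
    = b OR e   (complement / identity)
E2: b AND (b OR NOT a) OR e AND NOT (NOT e AND NOT NOT NOT d AND NOT NOT NOT d)
    = b AND (b OR NOT a) OR e AND NOT (NOT e AND NOT NOT NOT d)   (idempotence)
    = b AND (b OR NOT a) OR e AND (e OR NOT NOT d)   (De Morgan)
    = b OR e AND (e OR NOT NOT d)   (absorption)
    = b OR e AND (e OR d)   (double negation)
    = b OR e   (absorption)
Both reduce to b OR e, so they are equivalent.

Yes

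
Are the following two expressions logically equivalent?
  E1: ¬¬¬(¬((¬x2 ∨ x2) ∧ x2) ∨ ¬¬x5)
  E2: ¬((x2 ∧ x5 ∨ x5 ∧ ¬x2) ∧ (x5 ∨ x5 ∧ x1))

E1: ¬¬¬(¬((¬x2 ∨ x2) ∧ x2) ∨ ¬¬x5)
    = ¬¬((¬x2 ∨ x2) ∧ x2 ∧ ¬x5)   (De Morgan)
    = ¬¬(x2 ∧ ¬x5)   (complement / identity)
    = x2 ∧ ¬x5   (double negation)
E2: ¬((x2 ∧ x5 ∨ x5 ∧ ¬x2) ∧ (x5 ∨ x5 ∧ x1))
    = ¬((x2 ∧ x5 ∨ x5 ∧ ¬x2) ∧ x5)   (absorption)
    = ¬(x5 ∧ x5)   (distribution)
    = ¬x5   (idempotence)
These differ: at x1=0, x2=0, x5=0, E1 = 0 but E2 = 1.

No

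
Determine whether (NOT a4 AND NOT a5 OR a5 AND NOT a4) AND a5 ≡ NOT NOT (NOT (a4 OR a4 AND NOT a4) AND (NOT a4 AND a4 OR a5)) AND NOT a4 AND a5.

E1: (NOT a4 AND NOT a5 OR a5 AND NOT a4) AND a5
    = NOT a4 AND a5   (distribution)
E2: NOT NOT (NOT (a4 OR a4 AND NOT a4) AND (NOT a4 AND a4 OR a5)) AND NOT a4 AND a5
    = NOT NOT (NOT (a4 OR a4 AND NOT a4) AND a5) AND NOT a4 AND a5   (complement / identity)
    = NOT NOT (NOT a4 AND a5) AND NOT a4 AND a5   (complement / identity)
    = NOT a4 AND a5 AND NOT a4 AND a5   (double negation)
    = NOT a4 AND a5   (idempotence)
Both reduce to NOT a4 AND a5, so they are equivalent.

Yes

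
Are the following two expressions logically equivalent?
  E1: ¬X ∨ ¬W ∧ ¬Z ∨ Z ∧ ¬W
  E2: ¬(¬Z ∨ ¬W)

E1: ¬X ∨ ¬W ∧ ¬Z ∨ Z ∧ ¬W
    = ¬X ∨ ¬W   (distribution)
E2: ¬(¬Z ∨ ¬W)
    = Z ∧ W   (De Morgan)
These differ: at W=0, X=0, Z=0, E1 = 1 but E2 = 0.

No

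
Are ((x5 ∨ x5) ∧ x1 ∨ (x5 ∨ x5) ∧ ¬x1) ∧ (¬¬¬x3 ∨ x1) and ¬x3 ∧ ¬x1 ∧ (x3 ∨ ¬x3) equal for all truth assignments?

E1: ((x5 ∨ x5) ∧ x1 ∨ (x5 ∨ x5) ∧ ¬x1) ∧ (¬¬¬x3 ∨ x1)
    = (x5 ∨ x5) ∧ (¬¬¬x3 ∨ x1)   (distribution)
    = (x5 ∨ x5) ∧ (¬x3 ∨ x1)   (double negation)
    = x5 ∧ (¬x3 ∨ x1)   (idempotence)
E2: ¬x3 ∧ ¬x1 ∧ (x3 ∨ ¬x3)
    = ¬x3 ∧ ¬x1   (complement / identity)
These differ: at x1=1, x3=0, x5=1, E1 = 1 but E2 = 0.

No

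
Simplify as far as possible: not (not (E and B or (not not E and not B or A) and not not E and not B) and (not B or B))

not (not (E and B or (not not E and not B or A) and not not E and not B) and (not B or B))
= not (not (E and B or not not E and not B) and (not B or B))
= not (not (E and B or E and not B) and (not B or B))
= not (not E and (not B or B))
= not not E
= E

E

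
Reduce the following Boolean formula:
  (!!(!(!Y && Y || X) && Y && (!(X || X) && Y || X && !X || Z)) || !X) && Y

!X && Y

(!!(!(!Y && Y || X) && Y && (!(X || X) && Y || X && !X || Z)) || !X) && Y
= (!!(!X && Y && (!(X || X) && Y || X && !X || Z)) || !X) && Y   (complement / identity)
= (!!(!X && Y && (!(X || X) && Y || Z)) || !X) && Y   (complement / identity)
= (!!(!X && Y && (!X && Y || Z)) || !X) && Y   (idempotence)
= (!X && Y && (!X && Y || Z) || !X) && Y   (double negation)
= (!X && Y || !X) && Y   (absorption)
= !X && Y   (absorption)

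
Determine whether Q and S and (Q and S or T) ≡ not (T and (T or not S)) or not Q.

E1: Q and S and (Q and S or T)
    = Q and S   — absorption
E2: not (T and (T or not S)) or not Q
    = not T or not Q   — absorption
These differ: at Q=0, S=0, T=0, E1 = 0 but E2 = 1.

No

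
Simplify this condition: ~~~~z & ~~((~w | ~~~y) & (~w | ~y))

~~~~z & ~~((~w | ~~~y) & (~w | ~y))
= ~~~~z & ~~((~w | ~y) & (~w | ~y))   [double negation]
= ~~z & ~~((~w | ~y) & (~w | ~y))   [double negation]
= ~~z & (~w | ~y) & (~w | ~y)   [double negation]
= ~~z & (~w | ~y)   [idempotence]
= z & (~w | ~y)   [double negation]

z & (~w | ~y)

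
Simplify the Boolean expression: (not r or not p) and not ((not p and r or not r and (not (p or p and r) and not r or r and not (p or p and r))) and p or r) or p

not r or p

(not r or not p) and not ((not p and r or not r and (not (p or p and r) and not r or r and not (p or p and r))) and p or r) or p
= (not r or not p) and not ((not p and r or not r and not (p or p and r)) and p or r) or p
= (not r or not p) and not ((not p and r or not r and not p) and p or r) or p
= (not r or not p) and not (not p and p or r) or p
= (not r or not p) and not r or p
= not r or p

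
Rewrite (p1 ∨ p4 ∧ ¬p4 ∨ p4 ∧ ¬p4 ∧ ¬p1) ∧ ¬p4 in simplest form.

(p1 ∨ p4 ∧ ¬p4 ∨ p4 ∧ ¬p4 ∧ ¬p1) ∧ ¬p4
= (p1 ∨ p4 ∧ ¬p4) ∧ ¬p4
= p1 ∧ ¬p4

p1 ∧ ¬p4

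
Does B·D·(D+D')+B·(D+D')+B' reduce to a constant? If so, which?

B·D·(D+D')+B·(D+D')+B'
= (D+D')·(B·D+B)+B'   (distribution)
= B·D+B+B'   (complement / identity)
= B+B'   (absorption)
= 1   (complement)

yes, True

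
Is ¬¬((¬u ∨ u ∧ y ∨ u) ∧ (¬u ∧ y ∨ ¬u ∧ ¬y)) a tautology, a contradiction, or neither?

¬¬((¬u ∨ u ∧ y ∨ u) ∧ (¬u ∧ y ∨ ¬u ∧ ¬y))
= (¬u ∨ u ∧ y ∨ u) ∧ (¬u ∧ y ∨ ¬u ∧ ¬y)   [double negation]
= (¬u ∨ u) ∧ (¬u ∧ y ∨ ¬u ∧ ¬y)   [absorption]
= (¬u ∨ u) ∧ ¬u   [distribution]
= ¬u   [complement / identity]
This depends on u, so it is not a constant.

neither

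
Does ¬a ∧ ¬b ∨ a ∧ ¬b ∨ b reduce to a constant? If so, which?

yes, True

¬a ∧ ¬b ∨ a ∧ ¬b ∨ b
= ¬b ∨ b   [distribution]
= True   [complement]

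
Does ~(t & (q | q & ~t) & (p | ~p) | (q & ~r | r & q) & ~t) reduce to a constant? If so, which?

no

~(t & (q | q & ~t) & (p | ~p) | (q & ~r | r & q) & ~t)
= ~(t & (q | q & ~t) & (p | ~p) | q & ~t)
= ~(t & (q | q & ~t) | q & ~t)
= ~(t & q | q & ~t)
= ~q
This depends on q, so it is not a constant.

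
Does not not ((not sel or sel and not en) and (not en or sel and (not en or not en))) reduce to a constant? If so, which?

no

not not ((not sel or sel and not en) and (not en or sel and (not en or not en)))
= (not sel or sel and not en) and (not en or sel and (not en or not en))   [double negation]
= (not sel or sel and not en) and (not en or sel and not en)   [idempotence]
= sel and not en or not sel and not en   [distribution]
= not en   [distribution]
This depends on en, so it is not a constant.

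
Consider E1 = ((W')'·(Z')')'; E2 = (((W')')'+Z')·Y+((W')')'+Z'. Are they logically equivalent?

Yes

E1: ((W')'·(Z')')'
    = W'+Z'   [De Morgan]
E2: (((W')')'+Z')·Y+((W')')'+Z'
    = ((W')')'+Z'   [absorption]
    = W'+Z'   [double negation]
Both reduce to W'+Z', so they are equivalent.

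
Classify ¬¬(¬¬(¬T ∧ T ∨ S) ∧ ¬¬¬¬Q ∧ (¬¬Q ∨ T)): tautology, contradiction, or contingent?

contingent

¬¬(¬¬(¬T ∧ T ∨ S) ∧ ¬¬¬¬Q ∧ (¬¬Q ∨ T))
= ¬¬(¬¬(¬T ∧ T ∨ S) ∧ ¬¬Q ∧ (¬¬Q ∨ T))   [double negation]
= ¬¬(¬¬(¬T ∧ T ∨ S) ∧ ¬¬Q)   [absorption]
= ¬¬(¬¬S ∧ ¬¬Q)   [complement / identity]
= ¬(¬S ∨ ¬Q)   [De Morgan]
= S ∧ Q   [De Morgan]
This depends on Q, S, so it is not a constant.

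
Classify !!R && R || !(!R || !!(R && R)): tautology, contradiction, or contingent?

contingent

!!R && R || !(!R || !!(R && R))
= !!R && R || R && !(R && R)   (De Morgan)
= R && R || R && !(R && R)   (double negation)
= R && R || R && !R   (idempotence)
= R   (distribution)
This depends on R, so it is not a constant.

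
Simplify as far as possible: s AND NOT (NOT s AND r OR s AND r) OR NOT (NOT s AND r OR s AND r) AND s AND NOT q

NOT r AND s

s AND NOT (NOT s AND r OR s AND r) OR NOT (NOT s AND r OR s AND r) AND s AND NOT q
= NOT (NOT s AND r OR s AND r) AND (s OR s AND NOT q)   (distribution)
= NOT ((NOT s OR s) AND r) AND (s OR s AND NOT q)   (distribution)
= NOT ((NOT s OR s) AND r) AND s   (absorption)
= NOT r AND s   (complement / identity)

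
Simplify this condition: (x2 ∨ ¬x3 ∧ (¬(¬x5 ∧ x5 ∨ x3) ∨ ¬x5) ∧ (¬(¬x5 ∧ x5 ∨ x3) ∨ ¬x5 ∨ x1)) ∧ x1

(x2 ∨ ¬x3 ∧ (¬(¬x5 ∧ x5 ∨ x3) ∨ ¬x5) ∧ (¬(¬x5 ∧ x5 ∨ x3) ∨ ¬x5 ∨ x1)) ∧ x1
= (x2 ∨ ¬x3 ∧ (¬(¬x5 ∧ x5 ∨ x3) ∨ ¬x5)) ∧ x1   — absorption
= (x2 ∨ ¬x3 ∧ (¬x3 ∨ ¬x5)) ∧ x1   — complement / identity
= (x2 ∨ ¬x3) ∧ x1   — absorption

(x2 ∨ ¬x3) ∧ x1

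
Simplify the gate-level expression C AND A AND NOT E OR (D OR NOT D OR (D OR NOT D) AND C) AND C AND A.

C AND A

C AND A AND NOT E OR (D OR NOT D OR (D OR NOT D) AND C) AND C AND A
= C AND A AND NOT E OR (D OR NOT D) AND C AND A   [absorption]
= C AND A AND NOT E OR C AND A   [complement / identity]
= C AND A   [absorption]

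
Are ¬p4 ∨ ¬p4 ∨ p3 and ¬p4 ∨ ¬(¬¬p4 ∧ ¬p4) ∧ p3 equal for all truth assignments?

E1: ¬p4 ∨ ¬p4 ∨ p3
    = ¬p4 ∨ p3   — idempotence
E2: ¬p4 ∨ ¬(¬¬p4 ∧ ¬p4) ∧ p3
    = ¬p4 ∨ (¬p4 ∨ p4) ∧ p3   — De Morgan
    = ¬p4 ∨ p3   — complement / identity
Both reduce to ¬p4 ∨ p3, so they are equivalent.

Yes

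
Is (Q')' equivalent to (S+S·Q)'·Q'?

E1: (Q')'
    = Q   (double negation)
E2: (S+S·Q)'·Q'
    = S'·Q'   (absorption)
These differ: at Q=1, S=0, E1 = 1 but E2 = 0.

No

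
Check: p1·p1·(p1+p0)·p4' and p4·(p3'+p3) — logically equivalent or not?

No

E1: p1·p1·(p1+p0)·p4'
    = p1·p1·p4'   [absorption]
    = p1·p4'   [idempotence]
E2: p4·(p3'+p3)
    = p4   [complement / identity]
These differ: at p0=0, p1=0, p3=0, p4=1, E1 = 0 but E2 = 1.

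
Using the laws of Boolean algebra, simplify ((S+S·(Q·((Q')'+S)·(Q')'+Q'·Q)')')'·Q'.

((S+S·(Q·((Q')'+S)·(Q')'+Q'·Q)')')'·Q'
= ((S+S·(Q·(Q')'+Q'·Q)')')'·Q'   (absorption)
= ((S+S·(Q·Q+Q'·Q)')')'·Q'   (double negation)
= ((S+S·Q')')'·Q'   (distribution)
= (S')'·Q'   (absorption)
= S·Q'   (double negation)

S·Q'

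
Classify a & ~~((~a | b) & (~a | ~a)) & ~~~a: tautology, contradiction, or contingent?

a & ~~((~a | b) & (~a | ~a)) & ~~~a
= a & ~~((~a | b) & ~a) & ~~~a   — idempotence
= a & ~~~a & ~~~a   — absorption
= a & ~~~a   — idempotence
= a & ~a   — double negation
= 0   — complement

contradiction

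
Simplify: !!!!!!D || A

D || A

!!!!!!D || A
= !!!!D || A   [double negation]
= !!D || A   [double negation]
= D || A   [double negation]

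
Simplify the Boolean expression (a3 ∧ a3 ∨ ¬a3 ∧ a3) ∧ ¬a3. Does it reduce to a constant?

False

(a3 ∧ a3 ∨ ¬a3 ∧ a3) ∧ ¬a3
= a3 ∧ ¬a3   [distribution]
= False   [complement]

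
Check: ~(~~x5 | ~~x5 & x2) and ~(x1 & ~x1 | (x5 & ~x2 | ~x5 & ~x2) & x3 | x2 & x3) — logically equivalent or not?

No

E1: ~(~~x5 | ~~x5 & x2)
    = ~~~x5   — absorption
    = ~x5   — double negation
E2: ~(x1 & ~x1 | (x5 & ~x2 | ~x5 & ~x2) & x3 | x2 & x3)
    = ~(x1 & ~x1 | ~x2 & x3 | x2 & x3)   — distribution
    = ~(x1 & ~x1 | x3)   — distribution
    = ~x3   — complement / identity
These differ: at x1=0, x2=1, x3=0, x5=1, E1 = 0 but E2 = 1.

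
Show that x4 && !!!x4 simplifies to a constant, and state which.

false

x4 && !!!x4
= x4 && !x4
= false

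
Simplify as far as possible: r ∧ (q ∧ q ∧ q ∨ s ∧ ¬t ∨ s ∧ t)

r ∧ (q ∧ q ∧ q ∨ s ∧ ¬t ∨ s ∧ t)
= r ∧ (q ∧ q ∧ q ∨ s)   [distribution]
= r ∧ (q ∧ q ∨ s)   [idempotence]
= r ∧ (q ∨ s)   [idempotence]

r ∧ (q ∨ s)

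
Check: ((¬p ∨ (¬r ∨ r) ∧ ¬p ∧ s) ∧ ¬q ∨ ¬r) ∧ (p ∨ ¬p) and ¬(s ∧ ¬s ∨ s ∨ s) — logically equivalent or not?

E1: ((¬p ∨ (¬r ∨ r) ∧ ¬p ∧ s) ∧ ¬q ∨ ¬r) ∧ (p ∨ ¬p)
    = ((¬p ∨ ¬p ∧ s) ∧ ¬q ∨ ¬r) ∧ (p ∨ ¬p)   (complement / identity)
    = (¬p ∧ ¬q ∨ ¬r) ∧ (p ∨ ¬p)   (absorption)
    = ¬p ∧ ¬q ∨ ¬r   (complement / identity)
E2: ¬(s ∧ ¬s ∨ s ∨ s)
    = ¬(s ∨ s)   (complement / identity)
    = ¬s   (idempotence)
These differ: at p=0, q=1, r=1, s=0, E1 = 0 but E2 = 1.

No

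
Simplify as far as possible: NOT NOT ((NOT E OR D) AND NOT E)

NOT NOT ((NOT E OR D) AND NOT E)
= NOT NOT NOT E
= NOT E

NOT E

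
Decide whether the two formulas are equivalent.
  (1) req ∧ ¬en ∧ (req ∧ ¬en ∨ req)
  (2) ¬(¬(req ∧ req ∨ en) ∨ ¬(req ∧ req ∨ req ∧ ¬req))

No

E1: req ∧ ¬en ∧ (req ∧ ¬en ∨ req)
    = req ∧ ¬en   — absorption
E2: ¬(¬(req ∧ req ∨ en) ∨ ¬(req ∧ req ∨ req ∧ ¬req))
    = (req ∧ req ∨ en) ∧ (req ∧ req ∨ req ∧ ¬req)   — De Morgan
    = (req ∧ req ∨ en) ∧ req   — distribution
    = (req ∨ en) ∧ req   — idempotence
    = req   — absorption
These differ: at en=1, req=1, E1 = 0 but E2 = 1.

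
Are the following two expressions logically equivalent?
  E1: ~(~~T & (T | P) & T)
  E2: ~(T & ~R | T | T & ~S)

E1: ~(~~T & (T | P) & T)
    = ~(T & (T | P) & T)   [double negation]
    = ~(T & T)   [absorption]
    = ~T   [idempotence]
E2: ~(T & ~R | T | T & ~S)
    = ~(T | T & ~S)   [absorption]
    = ~T   [absorption]
Both reduce to ~T, so they are equivalent.

Yes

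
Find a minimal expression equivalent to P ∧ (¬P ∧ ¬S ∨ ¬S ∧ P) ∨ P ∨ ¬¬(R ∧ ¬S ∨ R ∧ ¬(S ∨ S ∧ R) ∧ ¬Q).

P ∨ R ∧ ¬S

P ∧ (¬P ∧ ¬S ∨ ¬S ∧ P) ∨ P ∨ ¬¬(R ∧ ¬S ∨ R ∧ ¬(S ∨ S ∧ R) ∧ ¬Q)
= P ∧ ¬S ∨ P ∨ ¬¬(R ∧ ¬S ∨ R ∧ ¬(S ∨ S ∧ R) ∧ ¬Q)
= P ∧ ¬S ∨ P ∨ R ∧ ¬S ∨ R ∧ ¬(S ∨ S ∧ R) ∧ ¬Q
= P ∨ R ∧ ¬S ∨ R ∧ ¬(S ∨ S ∧ R) ∧ ¬Q
= P ∨ R ∧ ¬S ∨ R ∧ ¬S ∧ ¬Q
= P ∨ R ∧ ¬S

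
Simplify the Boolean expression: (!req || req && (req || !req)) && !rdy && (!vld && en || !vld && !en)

!rdy && !vld

(!req || req && (req || !req)) && !rdy && (!vld && en || !vld && !en)
= (!req || req) && !rdy && (!vld && en || !vld && !en)   — complement / identity
= (!req || req) && !rdy && !vld   — distribution
= !rdy && !vld   — complement / identity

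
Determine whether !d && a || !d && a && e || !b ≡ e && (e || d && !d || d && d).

No

E1: !d && a || !d && a && e || !b
    = !d && a || !b
E2: e && (e || d && !d || d && d)
    = e && (e || d)
    = e
These differ: at a=1, b=0, d=0, e=0, E1 = 1 but E2 = 0.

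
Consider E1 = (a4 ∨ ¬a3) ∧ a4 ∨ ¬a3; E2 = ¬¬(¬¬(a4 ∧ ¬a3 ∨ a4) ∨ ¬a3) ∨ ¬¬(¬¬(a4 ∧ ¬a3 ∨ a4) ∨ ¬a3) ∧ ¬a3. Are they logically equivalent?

E1: (a4 ∨ ¬a3) ∧ a4 ∨ ¬a3
    = a4 ∨ ¬a3   [absorption]
E2: ¬¬(¬¬(a4 ∧ ¬a3 ∨ a4) ∨ ¬a3) ∨ ¬¬(¬¬(a4 ∧ ¬a3 ∨ a4) ∨ ¬a3) ∧ ¬a3
    = ¬¬(¬¬(a4 ∧ ¬a3 ∨ a4) ∨ ¬a3)   [absorption]
    = ¬¬(a4 ∧ ¬a3 ∨ a4) ∨ ¬a3   [double negation]
    = ¬¬a4 ∨ ¬a3   [absorption]
    = a4 ∨ ¬a3   [double negation]
Both reduce to a4 ∨ ¬a3, so they are equivalent.

Yes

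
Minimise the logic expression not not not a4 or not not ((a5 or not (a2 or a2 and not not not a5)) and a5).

not a4 or a5

not not not a4 or not not ((a5 or not (a2 or a2 and not not not a5)) and a5)
= not not not a4 or not not ((a5 or not (a2 or a2 and not a5)) and a5)   [double negation]
= not not not a4 or not not ((a5 or not a2) and a5)   [absorption]
= not not not a4 or not not a5   [absorption]
= not a4 or not not a5   [double negation]
= not a4 or a5   [double negation]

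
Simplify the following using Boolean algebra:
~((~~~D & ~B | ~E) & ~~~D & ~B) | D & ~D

D | B

~((~~~D & ~B | ~E) & ~~~D & ~B) | D & ~D
= ~((~~~D & ~B | ~E) & ~~~D & ~B)   (complement / identity)
= ~(~~~D & ~B)   (absorption)
= ~(~D & ~B)   (double negation)
= D | B   (De Morgan)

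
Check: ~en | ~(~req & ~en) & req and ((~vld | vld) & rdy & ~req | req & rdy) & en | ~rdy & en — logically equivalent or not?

E1: ~en | ~(~req & ~en) & req
    = ~en | (req | en) & req   — De Morgan
    = ~en | req   — absorption
E2: ((~vld | vld) & rdy & ~req | req & rdy) & en | ~rdy & en
    = (rdy & ~req | req & rdy) & en | ~rdy & en   — complement / identity
    = rdy & en | ~rdy & en   — distribution
    = en   — distribution
These differ: at en=0, rdy=0, req=1, vld=0, E1 = 1 but E2 = 0.

No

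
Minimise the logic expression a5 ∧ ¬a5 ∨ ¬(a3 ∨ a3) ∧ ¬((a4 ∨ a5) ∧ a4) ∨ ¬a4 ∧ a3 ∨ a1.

¬a4 ∨ a1

a5 ∧ ¬a5 ∨ ¬(a3 ∨ a3) ∧ ¬((a4 ∨ a5) ∧ a4) ∨ ¬a4 ∧ a3 ∨ a1
= a5 ∧ ¬a5 ∨ ¬a3 ∧ ¬((a4 ∨ a5) ∧ a4) ∨ ¬a4 ∧ a3 ∨ a1
= a5 ∧ ¬a5 ∨ ¬a3 ∧ ¬a4 ∨ ¬a4 ∧ a3 ∨ a1
= a5 ∧ ¬a5 ∨ ¬a4 ∨ a1
= ¬a4 ∨ a1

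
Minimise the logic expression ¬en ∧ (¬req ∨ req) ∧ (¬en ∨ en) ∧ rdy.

¬en ∧ (¬req ∨ req) ∧ (¬en ∨ en) ∧ rdy
= ¬en ∧ (¬req ∨ req) ∧ rdy   [complement / identity]
= ¬en ∧ rdy   [complement / identity]

¬en ∧ rdy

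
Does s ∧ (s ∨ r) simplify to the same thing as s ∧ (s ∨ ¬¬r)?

E1: s ∧ (s ∨ r)
    = s   [absorption]
E2: s ∧ (s ∨ ¬¬r)
    = s ∧ (s ∨ r)   [double negation]
    = s   [absorption]
Both reduce to s, so they are equivalent.

Yes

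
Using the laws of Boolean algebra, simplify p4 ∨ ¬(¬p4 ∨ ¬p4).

p4

p4 ∨ ¬(¬p4 ∨ ¬p4)
= p4 ∨ p4 ∧ p4   — De Morgan
= p4 ∨ p4   — idempotence
= p4   — idempotence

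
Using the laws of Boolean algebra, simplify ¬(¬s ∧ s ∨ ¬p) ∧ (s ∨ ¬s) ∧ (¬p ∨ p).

p

¬(¬s ∧ s ∨ ¬p) ∧ (s ∨ ¬s) ∧ (¬p ∨ p)
= ¬(¬s ∧ s ∨ ¬p) ∧ (s ∨ ¬s)   (complement / identity)
= ¬¬p ∧ (s ∨ ¬s)   (complement / identity)
= ¬¬p   (complement / identity)
= p   (double negation)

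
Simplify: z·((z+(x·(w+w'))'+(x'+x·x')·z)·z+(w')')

z·((z+(x·(w+w'))'+(x'+x·x')·z)·z+(w')')
= z·((z+(x·(w+w'))'+x'·z)·z+(w')')   — complement / identity
= z·((z+x'+x'·z)·z+(w')')   — complement / identity
= z·((z+x')·z+(w')')   — absorption
= z·(z+(w')')   — absorption
= z·(z+w)   — double negation
= z   — absorption

z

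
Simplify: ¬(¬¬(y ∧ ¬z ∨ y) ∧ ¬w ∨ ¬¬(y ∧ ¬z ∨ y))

¬y

¬(¬¬(y ∧ ¬z ∨ y) ∧ ¬w ∨ ¬¬(y ∧ ¬z ∨ y))
= ¬¬¬(y ∧ ¬z ∨ y)   [absorption]
= ¬¬¬y   [absorption]
= ¬y   [double negation]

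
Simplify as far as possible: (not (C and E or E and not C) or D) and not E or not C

not E or not C

(not (C and E or E and not C) or D) and not E or not C
= (not E or D) and not E or not C   [distribution]
= not E or not C   [absorption]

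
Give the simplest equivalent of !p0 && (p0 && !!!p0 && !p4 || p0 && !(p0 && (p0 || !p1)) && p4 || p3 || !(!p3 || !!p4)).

!p0 && (p0 && !!!p0 && !p4 || p0 && !(p0 && (p0 || !p1)) && p4 || p3 || !(!p3 || !!p4))
= !p0 && (p0 && !p0 && !p4 || p0 && !(p0 && (p0 || !p1)) && p4 || p3 || !(!p3 || !!p4))   [double negation]
= !p0 && (p0 && !p0 && !p4 || p0 && !p0 && p4 || p3 || !(!p3 || !!p4))   [absorption]
= !p0 && (p0 && !p0 || p3 || !(!p3 || !!p4))   [distribution]
= !p0 && (p0 && !p0 || p3 || p3 && !p4)   [De Morgan]
= !p0 && (p3 || p3 && !p4)   [complement / identity]
= !p0 && p3   [absorption]

!p0 && p3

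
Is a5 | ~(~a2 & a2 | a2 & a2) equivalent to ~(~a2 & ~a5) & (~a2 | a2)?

E1: a5 | ~(~a2 & a2 | a2 & a2)
    = a5 | ~a2   [distribution]
E2: ~(~a2 & ~a5) & (~a2 | a2)
    = (a2 | a5) & (~a2 | a2)   [De Morgan]
    = a2 | a5   [complement / identity]
These differ: at a2=0, a5=0, E1 = 1 but E2 = 0.

No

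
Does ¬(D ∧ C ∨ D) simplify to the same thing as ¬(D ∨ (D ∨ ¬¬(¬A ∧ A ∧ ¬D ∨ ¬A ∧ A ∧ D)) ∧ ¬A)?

E1: ¬(D ∧ C ∨ D)
    = ¬D   (absorption)
E2: ¬(D ∨ (D ∨ ¬¬(¬A ∧ A ∧ ¬D ∨ ¬A ∧ A ∧ D)) ∧ ¬A)
    = ¬(D ∨ (D ∨ ¬A ∧ A ∧ ¬D ∨ ¬A ∧ A ∧ D) ∧ ¬A)   (double negation)
    = ¬(D ∨ (D ∨ ¬A ∧ A) ∧ ¬A)   (distribution)
    = ¬(D ∨ D ∧ ¬A)   (complement / identity)
    = ¬D   (absorption)
Both reduce to ¬D, so they are equivalent.

Yes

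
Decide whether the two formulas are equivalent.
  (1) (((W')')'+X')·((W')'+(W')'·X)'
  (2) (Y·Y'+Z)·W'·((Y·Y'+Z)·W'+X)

No

E1: (((W')')'+X')·((W')'+(W')'·X)'
    = (((W')')'+X')·((W')')'   (absorption)
    = ((W')')'   (absorption)
    = W'   (double negation)
E2: (Y·Y'+Z)·W'·((Y·Y'+Z)·W'+X)
    = (Y·Y'+Z)·W'   (absorption)
    = Z·W'   (complement / identity)
These differ: at W=0, X=1, Y=0, Z=0, E1 = 1 but E2 = 0.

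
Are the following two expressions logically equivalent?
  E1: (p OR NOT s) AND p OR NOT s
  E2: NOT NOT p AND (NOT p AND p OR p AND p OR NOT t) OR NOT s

E1: (p OR NOT s) AND p OR NOT s
    = p OR NOT s
E2: NOT NOT p AND (NOT p AND p OR p AND p OR NOT t) OR NOT s
    = NOT NOT p AND (p OR NOT t) OR NOT s
    = p AND (p OR NOT t) OR NOT s
    = p OR NOT s
Both reduce to p OR NOT s, so they are equivalent.

Yes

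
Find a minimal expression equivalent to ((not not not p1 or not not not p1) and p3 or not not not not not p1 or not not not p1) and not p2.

not p1 and not p2

((not not not p1 or not not not p1) and p3 or not not not not not p1 or not not not p1) and not p2
= ((not not not p1 or not not not p1) and p3 or not not not p1 or not not not p1) and not p2   — double negation
= (not not not p1 or not not not p1) and not p2   — absorption
= not not not p1 and not p2   — idempotence
= not p1 and not p2   — double negation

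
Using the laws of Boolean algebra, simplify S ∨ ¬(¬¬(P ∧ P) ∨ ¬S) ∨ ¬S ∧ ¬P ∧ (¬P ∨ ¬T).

S ∨ ¬(¬¬(P ∧ P) ∨ ¬S) ∨ ¬S ∧ ¬P ∧ (¬P ∨ ¬T)
= S ∨ ¬(¬¬P ∨ ¬S) ∨ ¬S ∧ ¬P ∧ (¬P ∨ ¬T)   (idempotence)
= S ∨ ¬P ∧ S ∨ ¬S ∧ ¬P ∧ (¬P ∨ ¬T)   (De Morgan)
= S ∨ ¬P ∧ S ∨ ¬S ∧ ¬P   (absorption)
= S ∨ ¬P   (distribution)

S ∨ ¬P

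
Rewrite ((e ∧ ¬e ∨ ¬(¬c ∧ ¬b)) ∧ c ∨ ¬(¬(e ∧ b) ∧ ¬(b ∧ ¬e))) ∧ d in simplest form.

(c ∨ b) ∧ d

((e ∧ ¬e ∨ ¬(¬c ∧ ¬b)) ∧ c ∨ ¬(¬(e ∧ b) ∧ ¬(b ∧ ¬e))) ∧ d
= (¬(¬c ∧ ¬b) ∧ c ∨ ¬(¬(e ∧ b) ∧ ¬(b ∧ ¬e))) ∧ d
= ((c ∨ b) ∧ c ∨ ¬(¬(e ∧ b) ∧ ¬(b ∧ ¬e))) ∧ d
= (c ∨ ¬(¬(e ∧ b) ∧ ¬(b ∧ ¬e))) ∧ d
= (c ∨ e ∧ b ∨ b ∧ ¬e) ∧ d
= (c ∨ b) ∧ d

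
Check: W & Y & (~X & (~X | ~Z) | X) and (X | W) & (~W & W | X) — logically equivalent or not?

E1: W & Y & (~X & (~X | ~Z) | X)
    = W & Y & (~X | X)   (absorption)
    = W & Y   (complement / identity)
E2: (X | W) & (~W & W | X)
    = (X | W) & X   (complement / identity)
    = X   (absorption)
These differ: at W=0, X=1, Y=0, Z=1, E1 = 0 but E2 = 1.

No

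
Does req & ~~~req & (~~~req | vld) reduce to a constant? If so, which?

req & ~~~req & (~~~req | vld)
= req & ~~~req   [absorption]
= req & ~req   [double negation]
= 0   [complement]

yes, False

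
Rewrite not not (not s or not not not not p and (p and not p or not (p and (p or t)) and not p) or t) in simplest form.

not s or t

not not (not s or not not not not p and (p and not p or not (p and (p or t)) and not p) or t)
= not not (not s or not not not not p and (p and not p or not p and not p) or t)
= not not (not s or not not not not p and not p or t)
= not s or not not not not p and not p or t
= not s or not not p and not p or t
= not s or p and not p or t
= not s or t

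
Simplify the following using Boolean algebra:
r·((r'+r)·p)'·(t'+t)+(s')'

r·p'+s

r·((r'+r)·p)'·(t'+t)+(s')'
= r·((r'+r)·p)'+(s')'   [complement / identity]
= r·((r'+r)·p)'+s   [double negation]
= r·p'+s   [complement / identity]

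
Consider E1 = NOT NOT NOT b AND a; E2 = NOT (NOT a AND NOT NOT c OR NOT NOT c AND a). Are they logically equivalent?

No

E1: NOT NOT NOT b AND a
    = NOT b AND a   [double negation]
E2: NOT (NOT a AND NOT NOT c OR NOT NOT c AND a)
    = NOT NOT NOT c   [distribution]
    = NOT c   [double negation]
These differ: at a=0, b=1, c=0, E1 = 0 but E2 = 1.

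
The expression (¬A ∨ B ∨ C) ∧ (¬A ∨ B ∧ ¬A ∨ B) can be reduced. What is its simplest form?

¬A ∨ B

(¬A ∨ B ∨ C) ∧ (¬A ∨ B ∧ ¬A ∨ B)
= (¬A ∨ B ∨ C) ∧ (¬A ∨ B)   [absorption]
= ¬A ∨ B   [absorption]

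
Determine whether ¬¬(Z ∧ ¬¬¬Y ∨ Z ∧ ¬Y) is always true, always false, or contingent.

¬¬(Z ∧ ¬¬¬Y ∨ Z ∧ ¬Y)
= ¬¬(Z ∧ ¬Y ∨ Z ∧ ¬Y)   (double negation)
= Z ∧ ¬Y ∨ Z ∧ ¬Y   (double negation)
= Z ∧ ¬Y   (idempotence)
This depends on Y, Z, so it is not a constant.

contingent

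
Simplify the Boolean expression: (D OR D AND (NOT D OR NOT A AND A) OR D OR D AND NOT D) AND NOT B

(D OR D AND (NOT D OR NOT A AND A) OR D OR D AND NOT D) AND NOT B
= (D OR D AND NOT D OR D OR D AND NOT D) AND NOT B   [complement / identity]
= (D OR D AND NOT D) AND NOT B   [idempotence]
= D AND NOT B   [complement / identity]

D AND NOT B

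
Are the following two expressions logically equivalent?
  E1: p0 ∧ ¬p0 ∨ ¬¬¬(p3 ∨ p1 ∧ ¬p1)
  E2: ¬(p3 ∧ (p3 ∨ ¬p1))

E1: p0 ∧ ¬p0 ∨ ¬¬¬(p3 ∨ p1 ∧ ¬p1)
    = p0 ∧ ¬p0 ∨ ¬¬¬p3   [complement / identity]
    = ¬¬¬p3   [complement / identity]
    = ¬p3   [double negation]
E2: ¬(p3 ∧ (p3 ∨ ¬p1))
    = ¬p3   [absorption]
Both reduce to ¬p3, so they are equivalent.

Yes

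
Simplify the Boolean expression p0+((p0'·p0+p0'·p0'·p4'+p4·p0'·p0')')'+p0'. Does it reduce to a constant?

1

p0+((p0'·p0+p0'·p0'·p4'+p4·p0'·p0')')'+p0'
= p0+((p0'·p0+p0'·p0')')'+p0'   (distribution)
= p0+((p0')')'+p0'   (distribution)
= p0+p0'+p0'   (double negation)
= p0+p0'   (idempotence)
= 1   (complement)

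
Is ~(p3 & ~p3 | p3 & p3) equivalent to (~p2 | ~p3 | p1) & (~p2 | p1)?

E1: ~(p3 & ~p3 | p3 & p3)
    = ~p3   [distribution]
E2: (~p2 | ~p3 | p1) & (~p2 | p1)
    = p1 | (~p2 | ~p3) & ~p2   [distribution]
    = p1 | ~p2   [absorption]
These differ: at p1=0, p2=0, p3=1, E1 = 0 but E2 = 1.

No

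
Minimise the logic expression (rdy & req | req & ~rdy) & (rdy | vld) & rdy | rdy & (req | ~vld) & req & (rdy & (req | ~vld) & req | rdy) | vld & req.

req & (rdy | vld)

(rdy & req | req & ~rdy) & (rdy | vld) & rdy | rdy & (req | ~vld) & req & (rdy & (req | ~vld) & req | rdy) | vld & req
= (rdy & req | req & ~rdy) & (rdy | vld) & rdy | rdy & (req | ~vld) & req | vld & req   (absorption)
= req & (rdy | vld) & rdy | rdy & (req | ~vld) & req | vld & req   (distribution)
= req & (rdy | vld) & rdy | rdy & req | vld & req   (absorption)
= req & (rdy | vld) & rdy | req & (rdy | vld)   (distribution)
= req & (rdy | vld)   (absorption)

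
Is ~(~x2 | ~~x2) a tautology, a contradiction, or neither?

contradiction

~(~x2 | ~~x2)
= x2 & ~x2   [De Morgan]
= 0   [complement]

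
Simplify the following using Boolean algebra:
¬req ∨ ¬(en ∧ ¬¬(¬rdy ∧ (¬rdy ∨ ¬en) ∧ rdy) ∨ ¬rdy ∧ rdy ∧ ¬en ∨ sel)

¬req ∨ ¬(en ∧ ¬¬(¬rdy ∧ (¬rdy ∨ ¬en) ∧ rdy) ∨ ¬rdy ∧ rdy ∧ ¬en ∨ sel)
= ¬req ∨ ¬(en ∧ ¬¬(¬rdy ∧ rdy) ∨ ¬rdy ∧ rdy ∧ ¬en ∨ sel)   — absorption
= ¬req ∨ ¬(en ∧ ¬rdy ∧ rdy ∨ ¬rdy ∧ rdy ∧ ¬en ∨ sel)   — double negation
= ¬req ∨ ¬(¬rdy ∧ rdy ∨ sel)   — distribution
= ¬req ∨ ¬sel   — complement / identity

¬req ∨ ¬sel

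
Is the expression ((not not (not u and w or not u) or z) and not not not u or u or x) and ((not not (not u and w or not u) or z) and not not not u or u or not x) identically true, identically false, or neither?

((not not (not u and w or not u) or z) and not not not u or u or x) and ((not not (not u and w or not u) or z) and not not not u or u or not x)
= (not not (not u and w or not u) or z) and not not not u or u or x and not x   — distribution
= (not not not u or z) and not not not u or u or x and not x   — absorption
= (not not not u or z) and not not not u or u   — complement / identity
= not not not u or u   — absorption
= not u or u   — double negation
= True   — complement

identically true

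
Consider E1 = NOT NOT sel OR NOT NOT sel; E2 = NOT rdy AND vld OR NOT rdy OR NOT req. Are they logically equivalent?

No

E1: NOT NOT sel OR NOT NOT sel
    = NOT NOT sel
    = sel
E2: NOT rdy AND vld OR NOT rdy OR NOT req
    = NOT rdy OR NOT req
These differ: at rdy=0, req=0, sel=0, vld=0, E1 = 0 but E2 = 1.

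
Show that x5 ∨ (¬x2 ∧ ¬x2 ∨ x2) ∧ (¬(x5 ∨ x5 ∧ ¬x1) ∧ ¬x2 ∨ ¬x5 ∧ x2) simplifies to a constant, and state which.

x5 ∨ (¬x2 ∧ ¬x2 ∨ x2) ∧ (¬(x5 ∨ x5 ∧ ¬x1) ∧ ¬x2 ∨ ¬x5 ∧ x2)
= x5 ∨ (¬x2 ∧ ¬x2 ∨ x2) ∧ (¬x5 ∧ ¬x2 ∨ ¬x5 ∧ x2)
= x5 ∨ (¬x2 ∨ x2) ∧ (¬x5 ∧ ¬x2 ∨ ¬x5 ∧ x2)
= x5 ∨ (¬x2 ∨ x2) ∧ ¬x5
= x5 ∨ ¬x5
= True

True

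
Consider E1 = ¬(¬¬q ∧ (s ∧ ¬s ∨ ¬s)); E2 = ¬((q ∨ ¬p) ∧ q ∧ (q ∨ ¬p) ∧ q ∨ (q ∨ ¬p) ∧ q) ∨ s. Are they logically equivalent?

Yes

E1: ¬(¬¬q ∧ (s ∧ ¬s ∨ ¬s))
    = ¬(¬¬q ∧ ¬s)   — complement / identity
    = ¬q ∨ s   — De Morgan
E2: ¬((q ∨ ¬p) ∧ q ∧ (q ∨ ¬p) ∧ q ∨ (q ∨ ¬p) ∧ q) ∨ s
    = ¬((q ∨ ¬p) ∧ q ∨ (q ∨ ¬p) ∧ q) ∨ s   — idempotence
    = ¬((q ∨ ¬p) ∧ q) ∨ s   — idempotence
    = ¬q ∨ s   — absorption
Both reduce to ¬q ∨ s, so they are equivalent.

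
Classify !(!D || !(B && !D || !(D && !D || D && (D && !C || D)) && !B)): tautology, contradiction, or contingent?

contradiction

!(!D || !(B && !D || !(D && !D || D && (D && !C || D)) && !B))
= !(!D || !(B && !D || !(D && !D || D && D) && !B))
= !(!D || !(B && !D || !D && !B))
= !(!D || !!D)
= D && !D
= false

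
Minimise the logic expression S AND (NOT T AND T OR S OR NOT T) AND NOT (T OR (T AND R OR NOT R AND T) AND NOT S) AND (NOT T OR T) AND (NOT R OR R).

S AND (NOT T AND T OR S OR NOT T) AND NOT (T OR (T AND R OR NOT R AND T) AND NOT S) AND (NOT T OR T) AND (NOT R OR R)
= S AND (NOT T AND T OR S OR NOT T) AND NOT (T OR T AND NOT S) AND (NOT T OR T) AND (NOT R OR R)
= S AND (NOT T AND T OR S OR NOT T) AND NOT (T OR T AND NOT S) AND (NOT R OR R)
= S AND (NOT T AND T OR S OR NOT T) AND NOT T AND (NOT R OR R)
= S AND (S OR NOT T) AND NOT T AND (NOT R OR R)
= S AND (S OR NOT T) AND NOT T
= S AND NOT T

S AND NOT T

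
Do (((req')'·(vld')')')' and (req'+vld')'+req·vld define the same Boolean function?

Yes

E1: (((req')'·(vld')')')'
    = (req'+vld')'
    = req·vld
E2: (req'+vld')'+req·vld
    = req·vld+req·vld
    = req·vld
Both reduce to req·vld, so they are equivalent.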